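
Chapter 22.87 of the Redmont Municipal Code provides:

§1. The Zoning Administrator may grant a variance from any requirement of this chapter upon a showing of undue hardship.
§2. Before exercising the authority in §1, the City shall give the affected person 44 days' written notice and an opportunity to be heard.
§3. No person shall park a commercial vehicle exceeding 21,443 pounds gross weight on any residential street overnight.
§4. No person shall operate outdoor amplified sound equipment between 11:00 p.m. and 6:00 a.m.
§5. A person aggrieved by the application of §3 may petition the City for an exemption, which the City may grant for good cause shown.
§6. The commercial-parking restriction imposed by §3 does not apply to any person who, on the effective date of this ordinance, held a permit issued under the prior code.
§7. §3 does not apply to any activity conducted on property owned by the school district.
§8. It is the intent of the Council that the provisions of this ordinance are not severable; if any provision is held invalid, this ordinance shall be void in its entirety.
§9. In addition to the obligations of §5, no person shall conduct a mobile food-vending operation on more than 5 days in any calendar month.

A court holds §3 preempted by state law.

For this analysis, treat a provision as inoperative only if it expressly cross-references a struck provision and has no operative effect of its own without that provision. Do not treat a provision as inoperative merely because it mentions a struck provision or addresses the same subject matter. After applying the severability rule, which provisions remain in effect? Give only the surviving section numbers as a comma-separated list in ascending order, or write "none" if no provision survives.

none

§3 is struck. §5 has no operative effect of its own apart from §3 and is therefore inoperative. §6 operates only by reference to §3, so it falls with §3. §7 operates only by reference to §3, so it falls with §3. §8 provides that the ordinance is not severable, so the invalidity of any one provision voids the entire ordinance. No provision of the ordinance survives.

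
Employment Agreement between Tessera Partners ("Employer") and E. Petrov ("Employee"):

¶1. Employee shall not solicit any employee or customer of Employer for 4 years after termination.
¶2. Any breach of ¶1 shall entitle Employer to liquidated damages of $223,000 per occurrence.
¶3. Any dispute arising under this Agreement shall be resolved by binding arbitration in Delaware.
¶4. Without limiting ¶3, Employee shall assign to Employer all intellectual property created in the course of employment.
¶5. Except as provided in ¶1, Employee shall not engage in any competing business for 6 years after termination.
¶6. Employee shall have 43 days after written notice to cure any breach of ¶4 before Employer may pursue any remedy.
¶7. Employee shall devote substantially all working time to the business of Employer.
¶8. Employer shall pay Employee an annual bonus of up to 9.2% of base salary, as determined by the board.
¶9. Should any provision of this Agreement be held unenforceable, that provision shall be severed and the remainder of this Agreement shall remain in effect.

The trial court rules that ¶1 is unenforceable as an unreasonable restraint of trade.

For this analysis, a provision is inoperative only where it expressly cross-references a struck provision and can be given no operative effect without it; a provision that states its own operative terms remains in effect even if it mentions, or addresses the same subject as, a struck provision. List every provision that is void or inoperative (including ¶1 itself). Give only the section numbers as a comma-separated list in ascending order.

1, 2

¶1 is struck. The whole of ¶2 is the liquidated-damages amount, defined by reference to ¶1, so ¶2 cannot stand once ¶1 is removed. Although ¶5 refers to ¶1, its operative terms do not depend on ¶1, so it remains in effect. ¶9 is a severability clause and preserves every provision that can still be given independent effect. ¶3, ¶4, ¶5, ¶6, ¶7, ¶8, and ¶9 remain in effect.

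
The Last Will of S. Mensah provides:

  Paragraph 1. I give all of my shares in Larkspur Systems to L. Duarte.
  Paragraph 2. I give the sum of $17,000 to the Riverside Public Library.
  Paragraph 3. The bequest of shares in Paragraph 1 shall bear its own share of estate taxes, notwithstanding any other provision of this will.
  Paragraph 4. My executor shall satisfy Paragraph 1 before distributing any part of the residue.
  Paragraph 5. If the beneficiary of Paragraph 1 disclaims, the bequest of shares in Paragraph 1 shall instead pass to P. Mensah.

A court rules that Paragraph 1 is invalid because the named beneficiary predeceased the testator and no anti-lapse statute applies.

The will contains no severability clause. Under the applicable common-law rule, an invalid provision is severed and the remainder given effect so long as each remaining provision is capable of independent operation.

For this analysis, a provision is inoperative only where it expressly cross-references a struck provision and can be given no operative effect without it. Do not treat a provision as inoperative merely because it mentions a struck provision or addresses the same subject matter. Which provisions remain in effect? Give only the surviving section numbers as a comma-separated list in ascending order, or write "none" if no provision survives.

2

Paragraph 1 is struck. Paragraph 3 operates only by reference to Paragraph 1, so it falls with Paragraph 1. The only function of Paragraph 4 is the priority direction for Paragraph 1, so it cannot stand once Paragraph 1 is removed. The only function of Paragraph 5 is the alternative disposition for Paragraph 1, so it cannot stand once Paragraph 1 is removed. Under the stated default rule, only provisions that cannot operate independently fall away; the rest are enforced. Only Paragraph 2 remains in effect.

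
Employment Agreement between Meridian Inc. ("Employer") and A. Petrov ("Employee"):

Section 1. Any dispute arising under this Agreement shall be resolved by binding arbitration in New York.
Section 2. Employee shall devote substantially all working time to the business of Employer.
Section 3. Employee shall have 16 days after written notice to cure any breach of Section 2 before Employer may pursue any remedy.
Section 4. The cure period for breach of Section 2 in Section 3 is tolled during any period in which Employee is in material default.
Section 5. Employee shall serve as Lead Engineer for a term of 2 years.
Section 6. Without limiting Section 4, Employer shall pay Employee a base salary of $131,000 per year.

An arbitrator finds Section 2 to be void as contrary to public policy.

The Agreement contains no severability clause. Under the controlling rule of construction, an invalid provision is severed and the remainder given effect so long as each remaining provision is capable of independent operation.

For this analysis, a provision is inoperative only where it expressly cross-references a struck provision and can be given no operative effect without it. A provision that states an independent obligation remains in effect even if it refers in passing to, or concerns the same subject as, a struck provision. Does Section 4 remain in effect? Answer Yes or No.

Section 2 is struck. Section 3 operates only by reference to Section 2, so it falls with Section 2. Section 4 has no operative effect of its own apart from Section 3 and is therefore inoperative. Section 6 mentions Section 4 but its own obligation stands independently of Section 4, so Section 6 is not affected. With no severability clause, the stated default rule severs what cannot stand and enforces each remaining provision that can operate on its own. That leaves Section 1, Section 5, and Section 6 in effect. Section 4 is among the inoperative provisions, so the answer is no.

No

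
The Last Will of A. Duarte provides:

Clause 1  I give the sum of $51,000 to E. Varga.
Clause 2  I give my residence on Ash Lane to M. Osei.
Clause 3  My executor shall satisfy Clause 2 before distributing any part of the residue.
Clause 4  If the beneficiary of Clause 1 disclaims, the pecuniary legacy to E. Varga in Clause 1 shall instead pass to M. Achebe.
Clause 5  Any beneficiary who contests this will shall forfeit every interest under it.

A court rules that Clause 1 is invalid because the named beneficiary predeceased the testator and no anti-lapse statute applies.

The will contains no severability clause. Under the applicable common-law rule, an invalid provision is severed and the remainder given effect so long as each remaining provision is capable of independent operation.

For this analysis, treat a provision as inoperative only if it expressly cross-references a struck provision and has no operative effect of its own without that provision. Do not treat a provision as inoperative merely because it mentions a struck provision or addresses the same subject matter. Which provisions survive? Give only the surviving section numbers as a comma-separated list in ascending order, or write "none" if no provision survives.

Clause 1 is struck. Clause 4 merely fixes the alternative disposition for Clause 1; with Clause 1 gone it has nothing to operate on and falls away. Under the stated default rule, only provisions that cannot operate independently fall away; the rest are enforced. The provisions still in force are Clause 2, Clause 3, and Clause 5.

2, 3, 5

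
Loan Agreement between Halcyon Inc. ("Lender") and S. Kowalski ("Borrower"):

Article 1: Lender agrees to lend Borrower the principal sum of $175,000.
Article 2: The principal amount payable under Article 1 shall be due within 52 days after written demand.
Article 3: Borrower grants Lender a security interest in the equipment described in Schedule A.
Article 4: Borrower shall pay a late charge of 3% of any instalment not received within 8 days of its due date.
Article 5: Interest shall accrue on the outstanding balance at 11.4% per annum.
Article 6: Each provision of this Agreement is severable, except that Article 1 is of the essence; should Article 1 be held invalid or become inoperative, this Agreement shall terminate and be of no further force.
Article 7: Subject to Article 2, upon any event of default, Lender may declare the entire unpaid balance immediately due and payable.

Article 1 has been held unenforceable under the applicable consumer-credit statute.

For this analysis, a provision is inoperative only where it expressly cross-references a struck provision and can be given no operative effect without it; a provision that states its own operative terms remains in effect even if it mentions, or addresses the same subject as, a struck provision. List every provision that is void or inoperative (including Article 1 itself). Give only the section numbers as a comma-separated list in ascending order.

1, 2, 3, 4, 5, 6, 7

Article 1 is struck. Article 2 has no operative effect of its own apart from Article 1 and is therefore inoperative. Article 6 makes Article 1 an essential term, and Article 1 is the provision held invalid; under Article 6, the entire Agreement is therefore void. No provision of the Agreement survives.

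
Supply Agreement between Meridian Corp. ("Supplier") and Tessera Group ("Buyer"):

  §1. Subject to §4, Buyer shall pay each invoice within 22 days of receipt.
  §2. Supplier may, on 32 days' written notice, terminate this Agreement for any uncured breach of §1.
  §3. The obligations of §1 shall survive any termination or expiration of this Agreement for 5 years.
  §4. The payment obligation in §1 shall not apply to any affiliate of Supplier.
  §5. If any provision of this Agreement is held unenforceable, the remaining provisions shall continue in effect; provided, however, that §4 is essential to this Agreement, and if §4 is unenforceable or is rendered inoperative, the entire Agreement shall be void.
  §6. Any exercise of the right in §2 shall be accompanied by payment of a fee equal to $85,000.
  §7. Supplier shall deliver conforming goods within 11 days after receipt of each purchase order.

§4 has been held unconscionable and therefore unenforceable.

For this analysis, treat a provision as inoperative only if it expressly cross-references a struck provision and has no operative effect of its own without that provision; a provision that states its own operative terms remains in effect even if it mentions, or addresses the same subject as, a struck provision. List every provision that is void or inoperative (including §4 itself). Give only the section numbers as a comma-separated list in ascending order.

§4 is struck. No other provision's operative terms depend on §4. §5 makes §4 an essential term, and §4 is the provision held invalid; under §5, the entire Agreement is therefore void. No provision of the Agreement survives.

1, 2, 3, 4, 5, 6, 7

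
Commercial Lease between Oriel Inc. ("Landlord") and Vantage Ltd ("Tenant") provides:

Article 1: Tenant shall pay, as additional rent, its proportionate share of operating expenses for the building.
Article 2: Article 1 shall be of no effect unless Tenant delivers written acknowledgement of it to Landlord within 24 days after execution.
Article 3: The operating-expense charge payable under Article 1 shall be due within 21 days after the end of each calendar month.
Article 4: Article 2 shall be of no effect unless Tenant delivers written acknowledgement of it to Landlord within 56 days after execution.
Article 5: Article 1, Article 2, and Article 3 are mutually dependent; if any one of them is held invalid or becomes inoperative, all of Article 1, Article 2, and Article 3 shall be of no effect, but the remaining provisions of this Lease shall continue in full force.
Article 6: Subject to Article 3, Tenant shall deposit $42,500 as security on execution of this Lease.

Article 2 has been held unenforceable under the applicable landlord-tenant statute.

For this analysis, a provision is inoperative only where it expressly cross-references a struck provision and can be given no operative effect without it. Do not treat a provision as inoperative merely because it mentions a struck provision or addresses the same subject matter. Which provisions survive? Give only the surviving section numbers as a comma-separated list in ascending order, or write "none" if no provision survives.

5, 6

Article 2 is struck. Article 4 has no operative effect of its own apart from Article 2 and is therefore inoperative. Although Article 6 refers to Article 3, its operative terms do not depend on Article 3, so it remains in effect. Article 5 declares Article 1, Article 2, and Article 3 mutually dependent; since one of them has fallen, all of them are of no effect. That brings down Article 1 and Article 3 as well. The remainder continues in force under Article 5. Article 5 and Article 6 remain in effect.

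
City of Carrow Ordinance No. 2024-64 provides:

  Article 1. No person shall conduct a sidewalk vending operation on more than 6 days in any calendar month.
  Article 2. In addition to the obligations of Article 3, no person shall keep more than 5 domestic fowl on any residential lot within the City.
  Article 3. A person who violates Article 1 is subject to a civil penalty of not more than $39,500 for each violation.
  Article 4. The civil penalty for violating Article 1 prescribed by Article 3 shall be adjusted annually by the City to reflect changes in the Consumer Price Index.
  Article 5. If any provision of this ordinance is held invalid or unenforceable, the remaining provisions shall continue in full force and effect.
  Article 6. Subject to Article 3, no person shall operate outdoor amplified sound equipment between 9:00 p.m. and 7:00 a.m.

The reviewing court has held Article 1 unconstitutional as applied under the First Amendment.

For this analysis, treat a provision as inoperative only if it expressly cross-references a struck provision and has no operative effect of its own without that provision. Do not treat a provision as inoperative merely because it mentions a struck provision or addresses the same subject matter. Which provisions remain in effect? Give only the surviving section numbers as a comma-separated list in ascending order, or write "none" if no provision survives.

Article 1 is struck. The only function of Article 3 is the civil penalty for violating Article 1, so it cannot stand once Article 1 is removed. The whole of Article 4 is the indexation of the civil penalty for violating Article 1, defined by reference to Article 3, so Article 4 cannot stand once Article 3 is removed. Article 6 mentions Article 3 but its own obligation stands independently of Article 3, so Article 6 is not affected. Article 2 mentions Article 3 but its own obligation stands independently of Article 3, so Article 2 is not affected. Article 5 is a severability clause and preserves every provision that can still be given independent effect. Article 2, Article 5, and Article 6 remain in effect.

2, 5, 6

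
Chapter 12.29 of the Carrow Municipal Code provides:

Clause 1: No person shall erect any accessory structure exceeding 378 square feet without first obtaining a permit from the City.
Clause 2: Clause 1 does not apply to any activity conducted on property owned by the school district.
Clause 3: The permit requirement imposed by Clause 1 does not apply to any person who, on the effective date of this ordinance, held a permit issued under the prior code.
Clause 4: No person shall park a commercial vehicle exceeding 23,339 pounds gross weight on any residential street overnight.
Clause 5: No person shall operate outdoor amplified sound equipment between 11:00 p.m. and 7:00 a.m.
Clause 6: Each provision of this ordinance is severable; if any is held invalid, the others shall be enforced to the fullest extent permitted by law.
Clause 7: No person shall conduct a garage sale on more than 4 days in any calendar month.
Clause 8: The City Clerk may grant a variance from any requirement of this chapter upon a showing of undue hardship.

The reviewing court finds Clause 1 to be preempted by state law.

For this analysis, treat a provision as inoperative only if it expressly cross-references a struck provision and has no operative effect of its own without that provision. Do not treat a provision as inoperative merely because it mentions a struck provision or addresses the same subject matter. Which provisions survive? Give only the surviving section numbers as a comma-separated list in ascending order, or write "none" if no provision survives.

Clause 1 is struck. Clause 2 merely fixes the public-property exemption from Clause 1; with Clause 1 gone it has nothing to operate on and falls away. Clause 3 operates only by reference to Clause 1, so it falls with Clause 1. Under the severability clause in Clause 6, the remaining provisions continue in force. Clause 4, Clause 5, Clause 6, Clause 7, and Clause 8 remain in effect.

4, 5, 6, 7, 8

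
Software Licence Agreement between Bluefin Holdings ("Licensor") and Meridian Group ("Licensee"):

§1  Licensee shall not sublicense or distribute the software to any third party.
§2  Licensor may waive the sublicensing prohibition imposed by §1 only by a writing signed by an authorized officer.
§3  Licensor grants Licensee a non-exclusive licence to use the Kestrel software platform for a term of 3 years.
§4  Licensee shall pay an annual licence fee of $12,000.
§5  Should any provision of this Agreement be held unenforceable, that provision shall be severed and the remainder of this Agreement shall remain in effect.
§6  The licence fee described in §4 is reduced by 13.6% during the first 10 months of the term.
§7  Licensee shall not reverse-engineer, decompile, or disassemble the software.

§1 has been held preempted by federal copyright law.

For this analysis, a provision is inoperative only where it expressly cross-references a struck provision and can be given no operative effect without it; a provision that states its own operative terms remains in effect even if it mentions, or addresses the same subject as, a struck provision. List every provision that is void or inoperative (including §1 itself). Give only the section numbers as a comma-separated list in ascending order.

1, 2

§1 is struck. The only function of §2 is the waiver condition for §1, so it cannot stand once §1 is removed. §5 is a severability clause and preserves every provision that can still be given independent effect. §3, §4, §5, §6, and §7 remain in effect.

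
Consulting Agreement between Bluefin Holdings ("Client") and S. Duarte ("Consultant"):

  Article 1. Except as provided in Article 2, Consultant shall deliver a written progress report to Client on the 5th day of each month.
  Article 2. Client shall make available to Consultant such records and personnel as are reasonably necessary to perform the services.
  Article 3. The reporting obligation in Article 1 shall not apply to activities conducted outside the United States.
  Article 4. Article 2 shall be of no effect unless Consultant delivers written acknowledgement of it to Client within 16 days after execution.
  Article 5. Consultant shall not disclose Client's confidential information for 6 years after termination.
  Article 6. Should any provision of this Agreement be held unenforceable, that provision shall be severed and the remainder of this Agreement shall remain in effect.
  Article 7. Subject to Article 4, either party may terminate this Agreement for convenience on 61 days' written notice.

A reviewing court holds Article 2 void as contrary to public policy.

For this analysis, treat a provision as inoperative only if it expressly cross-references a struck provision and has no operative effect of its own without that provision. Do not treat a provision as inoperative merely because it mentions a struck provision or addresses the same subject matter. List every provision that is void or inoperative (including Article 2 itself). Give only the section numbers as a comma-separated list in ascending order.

Article 2 is struck. Article 4 merely fixes the acknowledgement condition for Article 2; with Article 2 gone it has nothing to operate on and falls away. Article 7 mentions Article 4 but its own obligation stands independently of Article 4, so Article 7 is not affected. Although Article 1 refers to Article 2, its operative terms do not depend on Article 2, so it remains in effect. Under the severability clause in Article 6, the remaining provisions continue in force. That leaves Article 1, Article 3, Article 5, Article 6, and Article 7 in effect.

2, 4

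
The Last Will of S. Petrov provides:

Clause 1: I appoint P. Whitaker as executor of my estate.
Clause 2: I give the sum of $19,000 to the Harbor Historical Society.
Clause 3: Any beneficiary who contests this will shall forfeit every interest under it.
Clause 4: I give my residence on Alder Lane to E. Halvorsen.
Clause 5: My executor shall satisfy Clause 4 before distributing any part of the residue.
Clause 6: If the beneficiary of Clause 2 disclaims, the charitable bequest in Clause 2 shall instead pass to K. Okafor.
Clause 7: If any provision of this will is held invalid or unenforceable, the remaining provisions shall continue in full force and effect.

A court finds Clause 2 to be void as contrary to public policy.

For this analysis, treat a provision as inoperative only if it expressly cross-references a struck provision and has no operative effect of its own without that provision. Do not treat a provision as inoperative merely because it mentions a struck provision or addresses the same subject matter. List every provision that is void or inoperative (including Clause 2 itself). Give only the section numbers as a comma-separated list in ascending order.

Clause 2 is struck. Clause 6 merely fixes the alternative disposition for Clause 2; with Clause 2 gone it has nothing to operate on and falls away. Clause 7 is a severability clause and preserves every provision that can still be given independent effect. Clause 1, Clause 3, Clause 4, Clause 5, and Clause 7 remain in effect.

2, 6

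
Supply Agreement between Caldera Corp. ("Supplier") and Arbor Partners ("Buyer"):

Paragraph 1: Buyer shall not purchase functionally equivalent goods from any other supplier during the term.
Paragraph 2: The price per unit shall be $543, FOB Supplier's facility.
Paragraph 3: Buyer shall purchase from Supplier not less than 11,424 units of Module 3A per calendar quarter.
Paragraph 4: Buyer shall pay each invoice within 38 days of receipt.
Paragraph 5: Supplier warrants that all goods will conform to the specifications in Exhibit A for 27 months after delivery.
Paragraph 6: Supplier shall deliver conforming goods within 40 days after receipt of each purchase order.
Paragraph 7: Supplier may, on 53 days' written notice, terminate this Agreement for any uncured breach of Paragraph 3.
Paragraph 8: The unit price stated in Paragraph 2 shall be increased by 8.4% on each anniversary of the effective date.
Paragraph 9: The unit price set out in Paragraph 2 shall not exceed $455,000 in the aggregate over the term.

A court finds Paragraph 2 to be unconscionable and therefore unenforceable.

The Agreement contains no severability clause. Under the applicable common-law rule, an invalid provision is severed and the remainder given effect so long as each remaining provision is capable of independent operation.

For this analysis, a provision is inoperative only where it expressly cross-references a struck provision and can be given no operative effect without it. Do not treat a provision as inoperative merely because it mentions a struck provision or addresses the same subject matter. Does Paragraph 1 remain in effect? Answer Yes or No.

Paragraph 2 is struck. Paragraph 8 operates only by reference to Paragraph 2, so it falls with Paragraph 2. Paragraph 9 has no operative effect of its own apart from Paragraph 2 and is therefore inoperative. Under the stated default rule, only provisions that cannot operate independently fall away; the rest are enforced. The provisions still in force are Paragraph 1, Paragraph 3, Paragraph 4, Paragraph 5, Paragraph 6, and Paragraph 7. Paragraph 1 is among the surviving provisions, so the answer is yes.

Yes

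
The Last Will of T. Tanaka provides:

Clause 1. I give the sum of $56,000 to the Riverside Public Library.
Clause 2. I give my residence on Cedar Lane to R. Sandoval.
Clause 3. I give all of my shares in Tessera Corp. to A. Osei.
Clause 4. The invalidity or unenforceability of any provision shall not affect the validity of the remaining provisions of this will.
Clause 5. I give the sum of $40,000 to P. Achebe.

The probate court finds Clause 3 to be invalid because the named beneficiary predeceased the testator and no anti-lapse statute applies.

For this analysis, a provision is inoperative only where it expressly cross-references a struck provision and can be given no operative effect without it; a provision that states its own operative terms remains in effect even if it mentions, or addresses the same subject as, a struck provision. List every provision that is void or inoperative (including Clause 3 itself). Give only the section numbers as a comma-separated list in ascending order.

3

Clause 3 is struck. No other provision's operative terms depend on Clause 3. Under the severability clause in Clause 4, the remaining provisions continue in force. That leaves Clause 1, Clause 2, Clause 4, and Clause 5 in effect.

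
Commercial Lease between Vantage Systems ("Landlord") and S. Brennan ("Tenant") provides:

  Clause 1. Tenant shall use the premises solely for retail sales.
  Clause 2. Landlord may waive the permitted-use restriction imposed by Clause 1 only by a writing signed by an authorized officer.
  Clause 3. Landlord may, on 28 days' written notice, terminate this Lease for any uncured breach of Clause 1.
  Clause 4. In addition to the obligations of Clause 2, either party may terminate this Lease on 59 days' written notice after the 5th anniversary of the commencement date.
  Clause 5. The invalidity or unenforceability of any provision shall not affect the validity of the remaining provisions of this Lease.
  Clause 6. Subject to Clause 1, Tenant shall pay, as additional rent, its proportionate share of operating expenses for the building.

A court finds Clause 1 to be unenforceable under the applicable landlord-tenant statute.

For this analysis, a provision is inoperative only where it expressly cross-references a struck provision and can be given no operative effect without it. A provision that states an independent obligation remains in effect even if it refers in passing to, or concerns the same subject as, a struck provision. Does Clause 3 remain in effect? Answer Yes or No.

No

Clause 1 is struck. Clause 2 has no operative effect of its own apart from Clause 1 and is therefore inoperative. Clause 3 operates only by reference to Clause 1, so it falls with Clause 1. Clause 4 mentions Clause 2 but its own obligation stands independently of Clause 2, so Clause 4 is not affected. Clause 6 mentions Clause 1 but its own obligation stands independently of Clause 1, so Clause 6 is not affected. Under the severability clause in Clause 5, the remaining provisions continue in force. The provisions still in force are Clause 4, Clause 5, and Clause 6. Clause 3 is among the inoperative provisions, so the answer is no.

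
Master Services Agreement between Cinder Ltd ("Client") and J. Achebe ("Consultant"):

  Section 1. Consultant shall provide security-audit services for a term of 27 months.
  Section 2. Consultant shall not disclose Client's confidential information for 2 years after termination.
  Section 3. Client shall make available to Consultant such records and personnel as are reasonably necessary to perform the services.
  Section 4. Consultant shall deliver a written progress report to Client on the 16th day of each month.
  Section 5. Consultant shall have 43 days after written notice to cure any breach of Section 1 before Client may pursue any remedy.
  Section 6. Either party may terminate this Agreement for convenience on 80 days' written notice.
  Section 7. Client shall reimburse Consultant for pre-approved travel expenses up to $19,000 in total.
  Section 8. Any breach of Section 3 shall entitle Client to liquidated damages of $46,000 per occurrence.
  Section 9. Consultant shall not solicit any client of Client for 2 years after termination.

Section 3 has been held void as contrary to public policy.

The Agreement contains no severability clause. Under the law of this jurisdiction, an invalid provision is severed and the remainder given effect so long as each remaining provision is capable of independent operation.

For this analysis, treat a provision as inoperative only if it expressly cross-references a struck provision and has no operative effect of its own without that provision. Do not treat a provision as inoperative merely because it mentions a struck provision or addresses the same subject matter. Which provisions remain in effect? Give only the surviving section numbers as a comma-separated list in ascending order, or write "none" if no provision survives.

1, 2, 4, 5, 6, 7, 9

Section 3 is struck. The whole of Section 8 is the liquidated-damages amount, defined by reference to Section 3, so Section 8 cannot stand once Section 3 is removed. With no severability clause, the stated default rule severs what cannot stand and enforces each remaining provision that can operate on its own. Section 1, Section 2, Section 4, Section 5, Section 6, Section 7, and Section 9 remain in effect.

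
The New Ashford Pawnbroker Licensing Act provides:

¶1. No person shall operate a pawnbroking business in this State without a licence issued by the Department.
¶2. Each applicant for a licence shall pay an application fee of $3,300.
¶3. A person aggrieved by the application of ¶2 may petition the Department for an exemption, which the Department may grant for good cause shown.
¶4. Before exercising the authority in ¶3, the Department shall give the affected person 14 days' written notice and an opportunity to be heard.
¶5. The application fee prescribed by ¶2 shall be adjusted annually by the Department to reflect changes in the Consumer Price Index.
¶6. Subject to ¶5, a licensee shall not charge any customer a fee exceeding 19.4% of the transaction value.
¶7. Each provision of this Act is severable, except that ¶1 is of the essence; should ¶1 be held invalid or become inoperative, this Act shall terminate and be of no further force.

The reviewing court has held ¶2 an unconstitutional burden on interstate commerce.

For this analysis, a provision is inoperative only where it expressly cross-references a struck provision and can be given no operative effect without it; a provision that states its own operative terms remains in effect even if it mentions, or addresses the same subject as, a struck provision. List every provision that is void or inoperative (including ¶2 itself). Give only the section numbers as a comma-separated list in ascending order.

¶2 is struck. ¶3 merely fixes the exemption procedure for ¶2; with ¶2 gone it has nothing to operate on and falls away. ¶5 does nothing except set the indexation of the application fee by reference to ¶2; with ¶2 gone it has no independent effect and is inoperative. ¶4 has no operative effect of its own apart from ¶3 and is therefore inoperative. Although ¶6 refers to ¶5, its operative terms do not depend on ¶5, so it remains in effect. ¶7 makes ¶1 an essential term, but ¶1 is unaffected, so the severability proviso in ¶7 preserves the remaining provisions. The provisions still in force are ¶1, ¶6, and ¶7.

2, 3, 4, 5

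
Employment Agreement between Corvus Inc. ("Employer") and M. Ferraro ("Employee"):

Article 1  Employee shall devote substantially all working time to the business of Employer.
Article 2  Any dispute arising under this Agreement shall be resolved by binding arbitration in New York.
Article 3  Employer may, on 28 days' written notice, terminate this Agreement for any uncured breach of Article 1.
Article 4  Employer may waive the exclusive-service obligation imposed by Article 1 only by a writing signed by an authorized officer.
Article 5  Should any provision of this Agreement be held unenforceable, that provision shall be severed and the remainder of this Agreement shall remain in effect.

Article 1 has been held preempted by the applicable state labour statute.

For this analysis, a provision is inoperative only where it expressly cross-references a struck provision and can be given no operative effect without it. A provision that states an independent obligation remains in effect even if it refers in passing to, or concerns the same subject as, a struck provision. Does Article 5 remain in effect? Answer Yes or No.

Yes

Article 1 is struck. Article 3 has no operative effect of its own apart from Article 1 and is therefore inoperative. Article 4 merely fixes the waiver condition for Article 1; with Article 1 gone it has nothing to operate on and falls away. Under the severability clause in Article 5, the remaining provisions continue in force. That leaves Article 2 and Article 5 in effect. Article 5 is among the surviving provisions, so the answer is yes.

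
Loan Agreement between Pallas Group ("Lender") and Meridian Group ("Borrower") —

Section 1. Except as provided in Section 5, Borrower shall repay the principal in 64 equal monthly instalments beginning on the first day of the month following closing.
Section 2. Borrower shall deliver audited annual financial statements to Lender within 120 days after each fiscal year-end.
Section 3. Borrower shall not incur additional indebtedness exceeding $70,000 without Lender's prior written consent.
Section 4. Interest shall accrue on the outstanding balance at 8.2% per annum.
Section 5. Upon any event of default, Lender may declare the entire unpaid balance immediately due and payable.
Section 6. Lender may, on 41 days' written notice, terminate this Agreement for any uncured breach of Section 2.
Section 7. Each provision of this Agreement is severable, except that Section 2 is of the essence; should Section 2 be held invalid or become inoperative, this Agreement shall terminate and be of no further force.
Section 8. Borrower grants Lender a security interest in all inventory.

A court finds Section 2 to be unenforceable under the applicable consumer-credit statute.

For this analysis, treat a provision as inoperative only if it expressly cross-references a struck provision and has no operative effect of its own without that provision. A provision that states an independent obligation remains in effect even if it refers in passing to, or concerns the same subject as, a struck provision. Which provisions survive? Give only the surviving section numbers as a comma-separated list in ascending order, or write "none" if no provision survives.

Section 2 is struck. Section 6 has no operative effect of its own apart from Section 2 and is therefore inoperative. Section 7 makes Section 2 an essential term, and Section 2 is the provision held invalid; under Section 7, the entire Agreement is therefore void. No provision of the Agreement survives.

none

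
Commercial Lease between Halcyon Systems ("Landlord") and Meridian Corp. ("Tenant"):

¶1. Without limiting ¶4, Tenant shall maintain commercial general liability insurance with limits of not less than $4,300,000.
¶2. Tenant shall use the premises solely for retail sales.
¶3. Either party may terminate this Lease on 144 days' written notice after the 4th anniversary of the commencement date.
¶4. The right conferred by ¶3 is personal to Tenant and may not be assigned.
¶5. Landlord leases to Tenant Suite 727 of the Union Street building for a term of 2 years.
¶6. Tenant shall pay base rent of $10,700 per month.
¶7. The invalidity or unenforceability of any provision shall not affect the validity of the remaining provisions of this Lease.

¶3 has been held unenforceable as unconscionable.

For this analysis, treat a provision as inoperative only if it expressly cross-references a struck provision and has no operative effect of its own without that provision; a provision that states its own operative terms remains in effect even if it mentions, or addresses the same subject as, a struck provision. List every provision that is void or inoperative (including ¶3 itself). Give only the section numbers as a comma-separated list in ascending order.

3, 4

¶3 is struck. The only function of ¶4 is the non-assignment of ¶3, so it cannot stand once ¶3 is removed. ¶1 mentions ¶4 but its own obligation stands independently of ¶4, so ¶1 is not affected. Under the severability clause in ¶7, the remaining provisions continue in force. The provisions still in force are ¶1, ¶2, ¶5, ¶6, and ¶7.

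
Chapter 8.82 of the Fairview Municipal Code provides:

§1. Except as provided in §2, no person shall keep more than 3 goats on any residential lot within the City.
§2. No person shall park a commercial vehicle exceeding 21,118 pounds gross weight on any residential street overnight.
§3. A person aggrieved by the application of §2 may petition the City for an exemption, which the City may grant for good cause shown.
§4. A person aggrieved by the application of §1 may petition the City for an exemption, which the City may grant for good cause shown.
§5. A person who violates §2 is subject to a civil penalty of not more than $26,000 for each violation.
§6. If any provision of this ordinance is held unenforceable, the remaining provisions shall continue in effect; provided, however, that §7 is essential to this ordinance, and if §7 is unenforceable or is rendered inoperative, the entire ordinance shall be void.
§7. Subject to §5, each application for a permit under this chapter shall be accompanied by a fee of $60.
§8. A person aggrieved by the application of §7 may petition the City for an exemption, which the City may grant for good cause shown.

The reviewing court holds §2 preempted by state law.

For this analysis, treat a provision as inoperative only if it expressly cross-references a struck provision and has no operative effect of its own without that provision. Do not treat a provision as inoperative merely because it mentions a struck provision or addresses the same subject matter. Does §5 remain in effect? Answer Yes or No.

§2 is struck. §3 merely fixes the exemption procedure for §2; with §2 gone it has nothing to operate on and falls away. §5 merely fixes the civil penalty for violating §2; with §2 gone it has nothing to operate on and falls away. §7 mentions §5 but its own obligation stands independently of §5, so §7 is not affected. §1 mentions §2 but its own obligation stands independently of §2, so §1 is not affected. §6 makes §7 an essential term, but §7 is unaffected, so the severability proviso in §6 preserves the remaining provisions. The provisions still in force are §1, §4, §6, §7, and §8. §5 is among the inoperative provisions, so the answer is no.

No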